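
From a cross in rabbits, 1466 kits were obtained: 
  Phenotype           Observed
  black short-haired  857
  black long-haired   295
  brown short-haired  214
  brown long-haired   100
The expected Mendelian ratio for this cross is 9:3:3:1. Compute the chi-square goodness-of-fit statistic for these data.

16.992

Total ratio parts = 16. Expected numbers out of 1466:
  black short-haired: 1466 × 9/16 = 824.625
  black long-haired: 1466 × 3/16 = 274.875
  brown short-haired: 1466 × 3/16 = 274.875
  brown long-haired: 1466 × 1/16 = 91.625
χ² = Σ (O − E)² / E
  black short-haired: (857 − 824.625)² / 824.625 = 1.2711
  black long-haired: (295 − 274.875)² / 274.875 = 1.4735
  brown short-haired: (214 − 274.875)² / 274.875 = 13.4816
  brown long-haired: (100 − 91.625)² / 91.625 = 0.7655
χ² = 1.2711 + 1.4735 + 13.4816 + 0.7655 = 16.9917 ≈ 16.992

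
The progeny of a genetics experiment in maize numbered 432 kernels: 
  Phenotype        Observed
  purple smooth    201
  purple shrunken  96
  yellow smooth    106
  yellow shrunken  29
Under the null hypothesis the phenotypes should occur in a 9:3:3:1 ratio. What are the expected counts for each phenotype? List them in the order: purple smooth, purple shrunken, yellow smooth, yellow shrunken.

Under the 9:3:3:1 hypothesis (Σ ratio = 16, N = 432):
  purple smooth: 432 × 9/16 = 243
  purple shrunken: 432 × 3/16 = 81
  yellow smooth: 432 × 3/16 = 81
  yellow shrunken: 432 × 1/16 = 27

243, 81, 81, 27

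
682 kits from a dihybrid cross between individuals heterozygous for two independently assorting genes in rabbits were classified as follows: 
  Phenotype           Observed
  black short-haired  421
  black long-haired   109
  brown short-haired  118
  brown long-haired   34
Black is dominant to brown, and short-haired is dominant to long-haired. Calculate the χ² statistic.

8.935

A dihybrid F₂ with independent assortment and complete dominance at both loci gives a 9:3:3:1 phenotypic ratio.
The 9:3:3:1 ratio has 16 parts, so with N = 682 the expected counts are:
  black short-haired: 682 × 9/16 = 383.625
  black long-haired: 682 × 3/16 = 127.875
  brown short-haired: 682 × 3/16 = 127.875
  brown long-haired: 682 × 1/16 = 42.625
χ² = Σ (O − E)² / E
  black short-haired: (421 − 383.625)² / 383.625 = 3.6413
  black long-haired: (109 − 127.875)² / 127.875 = 2.7860
  brown short-haired: (118 − 127.875)² / 127.875 = 0.7626
  brown long-haired: (34 − 42.625)² / 42.625 = 1.7452
χ² = 3.6413 + 2.7860 + 0.7626 + 1.7452 = 8.9351 ≈ 8.935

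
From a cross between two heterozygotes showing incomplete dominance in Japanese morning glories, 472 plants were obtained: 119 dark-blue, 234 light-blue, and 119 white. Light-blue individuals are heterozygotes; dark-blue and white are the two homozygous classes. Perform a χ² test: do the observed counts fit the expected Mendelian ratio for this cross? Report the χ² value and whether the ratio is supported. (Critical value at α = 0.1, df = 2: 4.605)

0.034; consistent

With incomplete dominance, a heterozygote × heterozygote cross gives a 1:2:1 phenotypic ratio.
Total ratio parts = 4. Expected numbers out of 472:
  dark-blue: 472 × 1/4 = 118
  light-blue: 472 × 2/4 = 236
  white: 472 × 1/4 = 118
χ² = Σ (O − E)² / E
  dark-blue: (119 − 118)² / 118 = 0.0085
  light-blue: (234 − 236)² / 236 = 0.0169
  white: (119 − 118)² / 118 = 0.0085
χ² = 0.0085 + 0.0169 + 0.0085 = 0.0339 ≈ 0.034
Degrees of freedom = 3 − 1 = 2; critical value at α = 0.1 is 4.605.
Since 0.034 < 4.605, we fail to reject the null hypothesis — the data are consistent with the 1:2:1 ratio.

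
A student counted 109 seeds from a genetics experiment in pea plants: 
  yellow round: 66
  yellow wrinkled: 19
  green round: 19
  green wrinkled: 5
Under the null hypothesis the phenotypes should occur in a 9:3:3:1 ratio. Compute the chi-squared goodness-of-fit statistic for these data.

1.043

Expected counts for N = 109 under a 9:3:3:1 ratio (total parts = 16):
  yellow round: 109 × 9/16 = 61.3125
  yellow wrinkled: 109 × 3/16 = 20.4375
  green round: 109 × 3/16 = 20.4375
  green wrinkled: 109 × 1/16 = 6.8125
χ² = Σ (O − E)² / E
  yellow round: (66 − 61.3125)² / 61.3125 = 0.3584
  yellow wrinkled: (19 − 20.4375)² / 20.4375 = 0.1011
  green round: (19 − 20.4375)² / 20.4375 = 0.1011
  green wrinkled: (5 − 6.8125)² / 6.8125 = 0.4822
χ² = 0.3584 + 0.1011 + 0.1011 + 0.4822 = 1.0428 ≈ 1.043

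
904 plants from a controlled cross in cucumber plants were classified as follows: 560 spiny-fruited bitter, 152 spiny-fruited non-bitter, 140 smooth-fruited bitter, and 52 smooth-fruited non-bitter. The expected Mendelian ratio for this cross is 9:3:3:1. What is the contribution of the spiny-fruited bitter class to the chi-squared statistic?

The 9:3:3:1 ratio has 16 parts, so with N = 904 the expected counts are:
  spiny-fruited bitter: 904 × 9/16 = 508.5
  spiny-fruited non-bitter: 904 × 3/16 = 169.5
  smooth-fruited bitter: 904 × 3/16 = 169.5
  smooth-fruited non-bitter: 904 × 1/16 = 56.5
Contribution of spiny-fruited bitter: (560 − 508.5)² / 508.5 = 5.2158

5.216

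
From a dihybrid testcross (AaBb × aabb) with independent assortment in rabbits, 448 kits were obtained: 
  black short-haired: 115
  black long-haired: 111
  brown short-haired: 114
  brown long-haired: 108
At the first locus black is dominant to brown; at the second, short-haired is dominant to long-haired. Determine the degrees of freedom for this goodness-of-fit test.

A dihybrid testcross with independent assortment gives a 1:1:1:1 ratio.
A goodness-of-fit test with 4 phenotype classes has df = 4 − 1 = 3.

3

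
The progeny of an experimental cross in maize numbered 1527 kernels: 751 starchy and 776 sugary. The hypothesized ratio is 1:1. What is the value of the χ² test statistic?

0.409

Under the 1:1 hypothesis (Σ ratio = 2, N = 1527):
  starchy: 1527 × 1/2 = 763.5
  sugary: 1527 × 1/2 = 763.5
χ² = Σ (O − E)² / E
  starchy: (751 − 763.5)² / 763.5 = 0.2046
  sugary: (776 − 763.5)² / 763.5 = 0.2046
χ² = 0.2046 + 0.2046 = 0.4092 ≈ 0.409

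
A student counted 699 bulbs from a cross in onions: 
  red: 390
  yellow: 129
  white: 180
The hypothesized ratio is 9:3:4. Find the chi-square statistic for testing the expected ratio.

Under the 9:3:4 hypothesis (Σ ratio = 16, N = 699):
  red: 699 × 9/16 = 393.1875
  yellow: 699 × 3/16 = 131.0625
  white: 699 × 4/16 = 174.75
χ² = Σ (O − E)² / E
  red: (390 − 393.1875)² / 393.1875 = 0.0258
  yellow: (129 − 131.0625)² / 131.0625 = 0.0325
  white: (180 − 174.75)² / 174.75 = 0.1577
χ² = 0.0258 + 0.0325 + 0.1577 = 0.216

0.216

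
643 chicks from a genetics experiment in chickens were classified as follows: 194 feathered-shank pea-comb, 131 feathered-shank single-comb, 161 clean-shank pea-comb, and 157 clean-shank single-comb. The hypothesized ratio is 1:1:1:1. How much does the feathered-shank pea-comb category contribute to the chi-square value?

6.878

The 1:1:1:1 ratio has 4 parts, so with N = 643 the expected counts are:
  feathered-shank pea-comb: 643 × 1/4 = 160.75
  feathered-shank single-comb: 643 × 1/4 = 160.75
  clean-shank pea-comb: 643 × 1/4 = 160.75
  clean-shank single-comb: 643 × 1/4 = 160.75
Contribution of feathered-shank pea-comb: (194 − 160.75)² / 160.75 = 6.8775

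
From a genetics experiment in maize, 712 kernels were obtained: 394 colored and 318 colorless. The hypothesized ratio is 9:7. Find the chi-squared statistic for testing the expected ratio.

Under the 9:7 hypothesis (Σ ratio = 16, N = 712):
  colored: 712 × 9/16 = 400.5
  colorless: 712 × 7/16 = 311.5
χ² = Σ (O − E)² / E
  colored: (394 − 400.5)² / 400.5 = 0.1055
  colorless: (318 − 311.5)² / 311.5 = 0.1356
χ² = 0.1055 + 0.1356 = 0.2411 ≈ 0.241

0.241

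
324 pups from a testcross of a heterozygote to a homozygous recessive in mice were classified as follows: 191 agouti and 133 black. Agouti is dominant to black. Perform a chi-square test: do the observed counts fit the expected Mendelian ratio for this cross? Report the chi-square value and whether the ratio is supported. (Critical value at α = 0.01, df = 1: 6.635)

A testcross of a heterozygote (Aa × aa) gives a 1:1 phenotypic ratio.
Under the 1:1 hypothesis (Σ ratio = 2, N = 324):
  agouti: 324 × 1/2 = 162
  black: 324 × 1/2 = 162
χ² = Σ (O − E)² / E
  agouti: (191 − 162)² / 162 = 5.1914
  black: (133 − 162)² / 162 = 5.1914
χ² = 5.1914 + 5.1914 = 10.3828 ≈ 10.383
Degrees of freedom = 2 − 1 = 1; critical value at α = 0.01 is 6.635.
Since 10.383 > 6.635, we reject the null hypothesis — the data do not fit the 1:1 ratio.

10.383; not consistent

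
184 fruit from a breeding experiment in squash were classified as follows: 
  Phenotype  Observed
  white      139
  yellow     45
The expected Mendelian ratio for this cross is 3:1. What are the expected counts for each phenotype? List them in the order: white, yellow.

Total ratio parts = 4. Expected numbers out of 184:
  white: 184 × 3/4 = 138
  yellow: 184 × 1/4 = 46

138, 46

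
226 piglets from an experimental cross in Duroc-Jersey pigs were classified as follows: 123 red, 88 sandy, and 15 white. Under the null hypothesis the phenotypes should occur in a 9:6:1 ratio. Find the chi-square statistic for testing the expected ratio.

0.313

Under the 9:6:1 hypothesis (Σ ratio = 16, N = 226):
  red: 226 × 9/16 = 127.125
  sandy: 226 × 6/16 = 84.75
  white: 226 × 1/16 = 14.125
χ² = Σ (O − E)² / E
  red: (123 − 127.125)² / 127.125 = 0.1338
  sandy: (88 − 84.75)² / 84.75 = 0.1246
  white: (15 − 14.125)² / 14.125 = 0.0542
χ² = 0.1338 + 0.1246 + 0.0542 = 0.3126 ≈ 0.313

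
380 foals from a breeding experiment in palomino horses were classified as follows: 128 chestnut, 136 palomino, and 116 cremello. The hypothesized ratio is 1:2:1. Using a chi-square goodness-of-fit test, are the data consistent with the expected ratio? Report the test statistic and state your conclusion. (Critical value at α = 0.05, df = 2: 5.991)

Expected counts for N = 380 under a 1:2:1 ratio (total parts = 4):
  chestnut: 380 × 1/4 = 95
  palomino: 380 × 2/4 = 190
  cremello: 380 × 1/4 = 95
χ² = Σ (O − E)² / E
  chestnut: (128 − 95)² / 95 = 11.4632
  palomino: (136 − 190)² / 190 = 15.3474
  cremello: (116 − 95)² / 95 = 4.6421
χ² = 11.4632 + 15.3474 + 4.6421 = 31.4527 ≈ 31.453
Degrees of freedom = 3 − 1 = 2; critical value at α = 0.05 is 5.991.
Since 31.453 > 5.991, we reject the null hypothesis — the data do not fit the 1:2:1 ratio.

31.453; not consistent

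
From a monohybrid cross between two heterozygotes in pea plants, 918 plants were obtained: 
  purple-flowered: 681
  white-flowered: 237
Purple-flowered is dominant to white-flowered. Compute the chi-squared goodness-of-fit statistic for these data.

0.327

For a monohybrid cross between heterozygotes with complete dominance, the expected phenotypic ratio is 3:1.
Expected counts for N = 918 under a 3:1 ratio (total parts = 4):
  purple-flowered: 918 × 3/4 = 688.5
  white-flowered: 918 × 1/4 = 229.5
χ² = Σ (O − E)² / E
  purple-flowered: (681 − 688.5)² / 688.5 = 0.0817
  white-flowered: (237 − 229.5)² / 229.5 = 0.2451
χ² = 0.0817 + 0.2451 = 0.3268 ≈ 0.327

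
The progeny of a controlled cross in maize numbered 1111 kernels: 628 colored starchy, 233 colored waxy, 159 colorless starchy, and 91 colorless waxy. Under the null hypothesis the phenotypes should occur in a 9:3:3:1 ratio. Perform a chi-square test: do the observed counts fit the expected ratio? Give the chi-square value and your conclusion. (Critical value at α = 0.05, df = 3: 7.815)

21.310; not consistent

Under the 9:3:3:1 hypothesis (Σ ratio = 16, N = 1111):
  colored starchy: 1111 × 9/16 = 624.9375
  colored waxy: 1111 × 3/16 = 208.3125
  colorless starchy: 1111 × 3/16 = 208.3125
  colorless waxy: 1111 × 1/16 = 69.4375
χ² = Σ (O − E)² / E
  colored starchy: (628 − 624.9375)² / 624.9375 = 0.0150
  colored waxy: (233 − 208.3125)² / 208.3125 = 2.9258
  colorless starchy: (159 − 208.3125)² / 208.3125 = 11.6734
  colorless waxy: (91 − 69.4375)² / 69.4375 = 6.6958
χ² = 0.0150 + 2.9258 + 11.6734 + 6.6958 = 21.310
Degrees of freedom = 4 − 1 = 3; critical value at α = 0.05 is 7.815.
Since 21.310 > 7.815, we reject the null hypothesis — the data do not fit the 9:3:3:1 ratio.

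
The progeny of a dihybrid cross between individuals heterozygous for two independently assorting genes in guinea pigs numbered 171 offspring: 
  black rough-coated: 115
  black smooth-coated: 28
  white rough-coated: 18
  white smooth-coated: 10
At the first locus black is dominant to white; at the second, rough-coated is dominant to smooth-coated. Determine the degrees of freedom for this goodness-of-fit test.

A dihybrid F₂ with independent assortment and complete dominance at both loci gives a 9:3:3:1 phenotypic ratio.
A goodness-of-fit test with 4 phenotype classes has df = 4 − 1 = 3.

3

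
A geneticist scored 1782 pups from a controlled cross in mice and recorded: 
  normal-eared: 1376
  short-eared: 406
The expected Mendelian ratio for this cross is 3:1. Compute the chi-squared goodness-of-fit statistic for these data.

Under the 3:1 hypothesis (Σ ratio = 4, N = 1782):
  normal-eared: 1782 × 3/4 = 1336.5
  short-eared: 1782 × 1/4 = 445.5
χ² = Σ (O − E)² / E
  normal-eared: (1376 − 1336.5)² / 1336.5 = 1.1674
  short-eared: (406 − 445.5)² / 445.5 = 3.5022
χ² = 1.1674 + 3.5022 = 4.6696 ≈ 4.670

4.670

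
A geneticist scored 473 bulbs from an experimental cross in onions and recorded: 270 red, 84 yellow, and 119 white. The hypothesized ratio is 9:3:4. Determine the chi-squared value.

0.311

Under the 9:3:4 hypothesis (Σ ratio = 16, N = 473):
  red: 473 × 9/16 = 266.0625
  yellow: 473 × 3/16 = 88.6875
  white: 473 × 4/16 = 118.25
χ² = Σ (O − E)² / E
  red: (270 − 266.0625)² / 266.0625 = 0.0583
  yellow: (84 − 88.6875)² / 88.6875 = 0.2478
  white: (119 − 118.25)² / 118.25 = 0.0048
χ² = 0.0583 + 0.2478 + 0.0048 = 0.3109 ≈ 0.311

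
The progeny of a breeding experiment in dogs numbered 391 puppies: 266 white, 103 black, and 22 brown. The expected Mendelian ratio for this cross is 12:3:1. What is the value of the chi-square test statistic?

Under the 12:3:1 hypothesis (Σ ratio = 16, N = 391):
  white: 391 × 12/16 = 293.25
  black: 391 × 3/16 = 73.3125
  brown: 391 × 1/16 = 24.4375
χ² = Σ (O − E)² / E
  white: (266 − 293.25)² / 293.25 = 2.5322
  black: (103 − 73.3125)² / 73.3125 = 12.0218
  brown: (22 − 24.4375)² / 24.4375 = 0.2431
χ² = 2.5322 + 12.0218 + 0.2431 = 14.7971 ≈ 14.797

14.797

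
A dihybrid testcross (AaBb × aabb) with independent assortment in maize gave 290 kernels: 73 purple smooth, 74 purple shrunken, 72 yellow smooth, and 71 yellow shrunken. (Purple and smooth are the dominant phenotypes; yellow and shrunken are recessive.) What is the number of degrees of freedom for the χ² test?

A dihybrid testcross with independent assortment gives a 1:1:1:1 ratio.
A goodness-of-fit test with 4 phenotype classes has df = 4 − 1 = 3.

3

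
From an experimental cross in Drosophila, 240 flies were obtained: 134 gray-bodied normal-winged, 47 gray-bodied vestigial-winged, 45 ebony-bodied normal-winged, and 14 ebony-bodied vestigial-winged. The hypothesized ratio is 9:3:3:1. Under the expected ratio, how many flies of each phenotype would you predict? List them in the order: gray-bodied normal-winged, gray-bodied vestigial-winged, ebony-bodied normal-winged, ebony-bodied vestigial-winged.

The 9:3:3:1 ratio has 16 parts, so with N = 240 the expected counts are:
  gray-bodied normal-winged: 240 × 9/16 = 135
  gray-bodied vestigial-winged: 240 × 3/16 = 45
  ebony-bodied normal-winged: 240 × 3/16 = 45
  ebony-bodied vestigial-winged: 240 × 1/16 = 15

135, 45, 45, 15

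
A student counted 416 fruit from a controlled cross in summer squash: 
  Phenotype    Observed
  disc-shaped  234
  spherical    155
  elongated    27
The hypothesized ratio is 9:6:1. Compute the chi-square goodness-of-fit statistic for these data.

0.045

Under the 9:6:1 hypothesis (Σ ratio = 16, N = 416):
  disc-shaped: 416 × 9/16 = 234
  spherical: 416 × 6/16 = 156
  elongated: 416 × 1/16 = 26
χ² = Σ (O − E)² / E
  disc-shaped: (234 − 234)² / 234 = 0.0000
  spherical: (155 − 156)² / 156 = 0.0064
  elongated: (27 − 26)² / 26 = 0.0385
χ² = 0.0000 + 0.0064 + 0.0385 = 0.0449 ≈ 0.045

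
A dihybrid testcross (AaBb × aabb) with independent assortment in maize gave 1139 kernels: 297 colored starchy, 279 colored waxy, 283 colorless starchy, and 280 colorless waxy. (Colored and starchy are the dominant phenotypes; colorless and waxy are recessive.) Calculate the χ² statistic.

A dihybrid testcross with independent assortment gives a 1:1:1:1 ratio.
Expected counts for N = 1139 under a 1:1:1:1 ratio (total parts = 4):
  colored starchy: 1139 × 1/4 = 284.75
  colored waxy: 1139 × 1/4 = 284.75
  colorless starchy: 1139 × 1/4 = 284.75
  colorless waxy: 1139 × 1/4 = 284.75
χ² = Σ (O − E)² / E
  colored starchy: (297 − 284.75)² / 284.75 = 0.5270
  colored waxy: (279 − 284.75)² / 284.75 = 0.1161
  colorless starchy: (283 − 284.75)² / 284.75 = 0.0108
  colorless waxy: (280 − 284.75)² / 284.75 = 0.0792
χ² = 0.5270 + 0.1161 + 0.0108 + 0.0792 = 0.7331 ≈ 0.733

0.733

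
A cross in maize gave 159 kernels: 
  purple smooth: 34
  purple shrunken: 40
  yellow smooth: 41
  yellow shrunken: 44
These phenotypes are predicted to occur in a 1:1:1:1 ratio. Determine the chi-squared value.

Total ratio parts = 4. Expected numbers out of 159:
  purple smooth: 159 × 1/4 = 39.75
  purple shrunken: 159 × 1/4 = 39.75
  yellow smooth: 159 × 1/4 = 39.75
  yellow shrunken: 159 × 1/4 = 39.75
χ² = Σ (O − E)² / E
  purple smooth: (34 − 39.75)² / 39.75 = 0.8318
  purple shrunken: (40 − 39.75)² / 39.75 = 0.0016
  yellow smooth: (41 − 39.75)² / 39.75 = 0.0393
  yellow shrunken: (44 − 39.75)² / 39.75 = 0.4544
χ² = 0.8318 + 0.0016 + 0.0393 + 0.4544 = 1.3271 ≈ 1.327

1.327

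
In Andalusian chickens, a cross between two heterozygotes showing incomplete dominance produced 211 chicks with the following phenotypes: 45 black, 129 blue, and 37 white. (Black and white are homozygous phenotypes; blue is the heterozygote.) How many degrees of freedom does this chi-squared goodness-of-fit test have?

With incomplete dominance, a heterozygote × heterozygote cross gives a 1:2:1 phenotypic ratio.
A goodness-of-fit test with 3 phenotype classes has df = 3 − 1 = 2.

2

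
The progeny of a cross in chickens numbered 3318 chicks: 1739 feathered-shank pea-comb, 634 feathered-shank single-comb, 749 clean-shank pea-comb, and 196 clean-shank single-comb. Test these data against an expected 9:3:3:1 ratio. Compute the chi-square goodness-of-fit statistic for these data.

35.418

Under the 9:3:3:1 hypothesis (Σ ratio = 16, N = 3318):
  feathered-shank pea-comb: 3318 × 9/16 = 1866.375
  feathered-shank single-comb: 3318 × 3/16 = 622.125
  clean-shank pea-comb: 3318 × 3/16 = 622.125
  clean-shank single-comb: 3318 × 1/16 = 207.375
χ² = Σ (O − E)² / E
  feathered-shank pea-comb: (1739 − 1866.375)² / 1866.375 = 8.6930
  feathered-shank single-comb: (634 − 622.125)² / 622.125 = 0.2267
  clean-shank pea-comb: (749 − 622.125)² / 622.125 = 25.8746
  clean-shank single-comb: (196 − 207.375)² / 207.375 = 0.6239
χ² = 8.6930 + 0.2267 + 25.8746 + 0.6239 = 35.4182 ≈ 35.418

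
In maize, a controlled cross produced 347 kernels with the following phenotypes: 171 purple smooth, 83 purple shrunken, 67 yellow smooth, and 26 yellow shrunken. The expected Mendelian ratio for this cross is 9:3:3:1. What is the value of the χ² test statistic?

8.858

Total ratio parts = 16. Expected numbers out of 347:
  purple smooth: 347 × 9/16 = 195.1875
  purple shrunken: 347 × 3/16 = 65.0625
  yellow smooth: 347 × 3/16 = 65.0625
  yellow shrunken: 347 × 1/16 = 21.6875
χ² = Σ (O − E)² / E
  purple smooth: (171 − 195.1875)² / 195.1875 = 2.9973
  purple shrunken: (83 − 65.0625)² / 65.0625 = 4.9453
  yellow smooth: (67 − 65.0625)² / 65.0625 = 0.0577
  yellow shrunken: (26 − 21.6875)² / 21.6875 = 0.8575
χ² = 2.9973 + 4.9453 + 0.0577 + 0.8575 = 8.8578 ≈ 8.858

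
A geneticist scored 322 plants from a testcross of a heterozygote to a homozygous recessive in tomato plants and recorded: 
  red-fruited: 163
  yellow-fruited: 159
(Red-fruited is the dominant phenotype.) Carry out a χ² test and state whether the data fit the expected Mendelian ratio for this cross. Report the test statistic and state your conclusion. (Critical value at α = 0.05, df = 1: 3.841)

0.050; consistent

A testcross of a heterozygote (Aa × aa) gives a 1:1 phenotypic ratio.
Under the 1:1 hypothesis (Σ ratio = 2, N = 322):
  red-fruited: 322 × 1/2 = 161
  yellow-fruited: 322 × 1/2 = 161
χ² = Σ (O − E)² / E
  red-fruited: (163 − 161)² / 161 = 0.0248
  yellow-fruited: (159 − 161)² / 161 = 0.0248
χ² = 0.0248 + 0.0248 = 0.0496 ≈ 0.050
Degrees of freedom = 2 − 1 = 1; critical value at α = 0.05 is 3.841.
Since 0.050 < 3.841, we fail to reject the null hypothesis — the data are consistent with the 1:1 ratio.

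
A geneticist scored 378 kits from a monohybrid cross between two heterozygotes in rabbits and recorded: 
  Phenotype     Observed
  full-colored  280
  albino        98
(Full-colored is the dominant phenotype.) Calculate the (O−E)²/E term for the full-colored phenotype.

0.043

For a monohybrid cross between heterozygotes with complete dominance, the expected phenotypic ratio is 3:1.
Under the 3:1 hypothesis (Σ ratio = 4, N = 378):
  full-colored: 378 × 3/4 = 283.5
  albino: 378 × 1/4 = 94.5
Contribution of full-colored: (280 − 283.5)² / 283.5 = 0.0432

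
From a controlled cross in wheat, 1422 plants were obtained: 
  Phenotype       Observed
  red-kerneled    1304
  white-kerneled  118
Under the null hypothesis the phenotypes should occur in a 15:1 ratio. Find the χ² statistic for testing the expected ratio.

Expected counts for N = 1422 under a 15:1 ratio (total parts = 16):
  red-kerneled: 1422 × 15/16 = 1333.125
  white-kerneled: 1422 × 1/16 = 88.875
χ² = Σ (O − E)² / E
  red-kerneled: (1304 − 1333.125)² / 1333.125 = 0.6363
  white-kerneled: (118 − 88.875)² / 88.875 = 9.5445
χ² = 0.6363 + 9.5445 = 10.1808 ≈ 10.181

10.181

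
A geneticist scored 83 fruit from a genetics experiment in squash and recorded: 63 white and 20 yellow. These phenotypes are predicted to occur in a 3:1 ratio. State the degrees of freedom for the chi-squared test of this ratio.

A goodness-of-fit test with 2 phenotype classes has df = 2 − 1 = 1.

1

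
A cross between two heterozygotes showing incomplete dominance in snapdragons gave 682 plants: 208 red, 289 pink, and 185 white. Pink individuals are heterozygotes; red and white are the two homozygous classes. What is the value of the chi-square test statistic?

With incomplete dominance, a heterozygote × heterozygote cross gives a 1:2:1 phenotypic ratio.
Expected counts for N = 682 under a 1:2:1 ratio (total parts = 4):
  red: 682 × 1/4 = 170.5
  pink: 682 × 2/4 = 341
  white: 682 × 1/4 = 170.5
χ² = Σ (O − E)² / E
  red: (208 − 170.5)² / 170.5 = 8.2478
  pink: (289 − 341)² / 341 = 7.9296
  white: (185 − 170.5)² / 170.5 = 1.2331
χ² = 8.2478 + 7.9296 + 1.2331 = 17.4105 ≈ 17.411

17.411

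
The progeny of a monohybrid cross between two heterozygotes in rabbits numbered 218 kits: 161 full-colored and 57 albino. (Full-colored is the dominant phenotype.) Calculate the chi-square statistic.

0.153

For a monohybrid cross between heterozygotes with complete dominance, the expected phenotypic ratio is 3:1.
Under the 3:1 hypothesis (Σ ratio = 4, N = 218):
  full-colored: 218 × 3/4 = 163.5
  albino: 218 × 1/4 = 54.5
χ² = Σ (O − E)² / E
  full-colored: (161 − 163.5)² / 163.5 = 0.0382
  albino: (57 − 54.5)² / 54.5 = 0.1147
χ² = 0.0382 + 0.1147 = 0.1529 ≈ 0.153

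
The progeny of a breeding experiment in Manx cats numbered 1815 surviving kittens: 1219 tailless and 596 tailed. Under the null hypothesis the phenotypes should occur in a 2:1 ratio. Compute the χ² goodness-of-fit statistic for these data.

Expected counts for N = 1815 under a 2:1 ratio (total parts = 3):
  tailless: 1815 × 2/3 = 1210
  tailed: 1815 × 1/3 = 605
χ² = Σ (O − E)² / E
  tailless: (1219 − 1210)² / 1210 = 0.0669
  tailed: (596 − 605)² / 605 = 0.1339
χ² = 0.0669 + 0.1339 = 0.2008 ≈ 0.201

0.201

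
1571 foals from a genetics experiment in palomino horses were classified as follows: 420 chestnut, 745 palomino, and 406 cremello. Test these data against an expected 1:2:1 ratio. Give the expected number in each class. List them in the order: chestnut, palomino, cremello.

Total ratio parts = 4. Expected numbers out of 1571:
  chestnut: 1571 × 1/4 = 392.75
  palomino: 1571 × 2/4 = 785.5
  cremello: 1571 × 1/4 = 392.75

392.75, 785.5, 392.75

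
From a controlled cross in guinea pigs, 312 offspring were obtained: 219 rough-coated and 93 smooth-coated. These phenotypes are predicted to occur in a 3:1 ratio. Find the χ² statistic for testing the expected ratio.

3.846

The 3:1 ratio has 4 parts, so with N = 312 the expected counts are:
  rough-coated: 312 × 3/4 = 234
  smooth-coated: 312 × 1/4 = 78
χ² = Σ (O − E)² / E
  rough-coated: (219 − 234)² / 234 = 0.9615
  smooth-coated: (93 − 78)² / 78 = 2.8846
χ² = 0.9615 + 2.8846 = 3.8461 ≈ 3.846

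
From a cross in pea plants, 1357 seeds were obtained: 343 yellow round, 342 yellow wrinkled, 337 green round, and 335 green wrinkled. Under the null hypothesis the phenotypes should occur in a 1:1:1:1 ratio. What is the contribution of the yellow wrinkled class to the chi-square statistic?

Total ratio parts = 4. Expected numbers out of 1357:
  yellow round: 1357 × 1/4 = 339.25
  yellow wrinkled: 1357 × 1/4 = 339.25
  green round: 1357 × 1/4 = 339.25
  green wrinkled: 1357 × 1/4 = 339.25
Contribution of yellow wrinkled: (342 − 339.25)² / 339.25 = 0.0223

0.022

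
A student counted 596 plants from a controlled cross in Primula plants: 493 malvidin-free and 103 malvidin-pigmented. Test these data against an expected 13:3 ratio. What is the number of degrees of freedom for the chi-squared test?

1

A goodness-of-fit test with 2 phenotype classes has df = 2 − 1 = 1.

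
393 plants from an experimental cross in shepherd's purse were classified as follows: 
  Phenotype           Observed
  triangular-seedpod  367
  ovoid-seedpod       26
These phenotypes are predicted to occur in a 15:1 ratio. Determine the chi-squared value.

0.090

Total ratio parts = 16. Expected numbers out of 393:
  triangular-seedpod: 393 × 15/16 = 368.4375
  ovoid-seedpod: 393 × 1/16 = 24.5625
χ² = Σ (O − E)² / E
  triangular-seedpod: (367 − 368.4375)² / 368.4375 = 0.0056
  ovoid-seedpod: (26 − 24.5625)² / 24.5625 = 0.0841
χ² = 0.0056 + 0.0841 = 0.0897 ≈ 0.090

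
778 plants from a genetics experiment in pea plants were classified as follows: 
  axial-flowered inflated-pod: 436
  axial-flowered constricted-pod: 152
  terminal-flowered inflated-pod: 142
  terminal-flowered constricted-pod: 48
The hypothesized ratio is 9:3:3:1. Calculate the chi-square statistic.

0.374

Expected counts for N = 778 under a 9:3:3:1 ratio (total parts = 16):
  axial-flowered inflated-pod: 778 × 9/16 = 437.625
  axial-flowered constricted-pod: 778 × 3/16 = 145.875
  terminal-flowered inflated-pod: 778 × 3/16 = 145.875
  terminal-flowered constricted-pod: 778 × 1/16 = 48.625
χ² = Σ (O − E)² / E
  axial-flowered inflated-pod: (436 − 437.625)² / 437.625 = 0.0060
  axial-flowered constricted-pod: (152 − 145.875)² / 145.875 = 0.2572
  terminal-flowered inflated-pod: (142 − 145.875)² / 145.875 = 0.1029
  terminal-flowered constricted-pod: (48 − 48.625)² / 48.625 = 0.0080
χ² = 0.0060 + 0.2572 + 0.1029 + 0.0080 = 0.3741 ≈ 0.374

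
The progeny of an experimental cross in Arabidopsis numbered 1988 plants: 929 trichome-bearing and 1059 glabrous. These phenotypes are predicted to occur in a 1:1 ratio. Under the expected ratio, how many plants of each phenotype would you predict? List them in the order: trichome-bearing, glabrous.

Total ratio parts = 2. Expected numbers out of 1988:
  trichome-bearing: 1988 × 1/2 = 994
  glabrous: 1988 × 1/2 = 994

994, 994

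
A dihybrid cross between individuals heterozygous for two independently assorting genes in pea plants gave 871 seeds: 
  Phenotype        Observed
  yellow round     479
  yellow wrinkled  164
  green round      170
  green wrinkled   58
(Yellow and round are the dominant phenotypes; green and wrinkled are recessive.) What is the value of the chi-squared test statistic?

A dihybrid F₂ with independent assortment and complete dominance at both loci gives a 9:3:3:1 phenotypic ratio.
The 9:3:3:1 ratio has 16 parts, so with N = 871 the expected counts are:
  yellow round: 871 × 9/16 = 489.9375
  yellow wrinkled: 871 × 3/16 = 163.3125
  green round: 871 × 3/16 = 163.3125
  green wrinkled: 871 × 1/16 = 54.4375
χ² = Σ (O − E)² / E
  yellow round: (479 − 489.9375)² / 489.9375 = 0.2442
  yellow wrinkled: (164 − 163.3125)² / 163.3125 = 0.0029
  green round: (170 − 163.3125)² / 163.3125 = 0.2738
  green wrinkled: (58 − 54.4375)² / 54.4375 = 0.2331
χ² = 0.2442 + 0.0029 + 0.2738 + 0.2331 = 0.754

0.754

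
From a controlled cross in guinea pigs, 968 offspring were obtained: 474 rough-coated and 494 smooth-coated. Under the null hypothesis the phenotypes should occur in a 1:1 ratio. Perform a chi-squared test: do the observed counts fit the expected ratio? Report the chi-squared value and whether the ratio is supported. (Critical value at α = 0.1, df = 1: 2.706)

0.413; consistent

Under the 1:1 hypothesis (Σ ratio = 2, N = 968):
  rough-coated: 968 × 1/2 = 484
  smooth-coated: 968 × 1/2 = 484
χ² = Σ (O − E)² / E
  rough-coated: (474 − 484)² / 484 = 0.2066
  smooth-coated: (494 − 484)² / 484 = 0.2066
χ² = 0.2066 + 0.2066 = 0.4132 ≈ 0.413
Degrees of freedom = 2 − 1 = 1; critical value at α = 0.1 is 2.706.
Since 0.413 < 2.706, we fail to reject the null hypothesis — the data are consistent with the 1:1 ratio.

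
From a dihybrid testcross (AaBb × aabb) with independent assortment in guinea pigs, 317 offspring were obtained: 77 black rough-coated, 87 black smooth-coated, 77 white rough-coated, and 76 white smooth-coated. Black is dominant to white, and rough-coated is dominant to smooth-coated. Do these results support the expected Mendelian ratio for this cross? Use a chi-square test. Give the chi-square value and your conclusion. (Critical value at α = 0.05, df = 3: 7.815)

1.019; consistent

A dihybrid testcross with independent assortment gives a 1:1:1:1 ratio.
The 1:1:1:1 ratio has 4 parts, so with N = 317 the expected counts are:
  black rough-coated: 317 × 1/4 = 79.25
  black smooth-coated: 317 × 1/4 = 79.25
  white rough-coated: 317 × 1/4 = 79.25
  white smooth-coated: 317 × 1/4 = 79.25
χ² = Σ (O − E)² / E
  black rough-coated: (77 − 79.25)² / 79.25 = 0.0639
  black smooth-coated: (87 − 79.25)² / 79.25 = 0.7579
  white rough-coated: (77 − 79.25)² / 79.25 = 0.0639
  white smooth-coated: (76 − 79.25)² / 79.25 = 0.1333
χ² = 0.0639 + 0.7579 + 0.0639 + 0.1333 = 1.019
Degrees of freedom = 4 − 1 = 3; critical value at α = 0.05 is 7.815.
Since 1.019 < 7.815, we fail to reject the null hypothesis — the data are consistent with the 1:1:1:1 ratio.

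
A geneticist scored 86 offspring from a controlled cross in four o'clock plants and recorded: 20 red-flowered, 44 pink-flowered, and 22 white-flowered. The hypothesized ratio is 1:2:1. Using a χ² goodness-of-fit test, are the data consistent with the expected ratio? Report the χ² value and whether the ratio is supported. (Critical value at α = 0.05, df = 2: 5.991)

Total ratio parts = 4. Expected numbers out of 86:
  red-flowered: 86 × 1/4 = 21.5
  pink-flowered: 86 × 2/4 = 43
  white-flowered: 86 × 1/4 = 21.5
χ² = Σ (O − E)² / E
  red-flowered: (20 − 21.5)² / 21.5 = 0.1047
  pink-flowered: (44 − 43)² / 43 = 0.0233
  white-flowered: (22 − 21.5)² / 21.5 = 0.0116
χ² = 0.1047 + 0.0233 + 0.0116 = 0.1396 ≈ 0.140
Degrees of freedom = 3 − 1 = 2; critical value at α = 0.05 is 5.991.
Since 0.140 < 5.991, we fail to reject the null hypothesis — the data are consistent with the 1:2:1 ratio.

0.140; consistent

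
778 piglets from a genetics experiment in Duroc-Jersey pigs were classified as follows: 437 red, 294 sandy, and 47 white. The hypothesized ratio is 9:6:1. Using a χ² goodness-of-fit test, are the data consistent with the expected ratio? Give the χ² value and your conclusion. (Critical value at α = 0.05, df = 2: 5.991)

Total ratio parts = 16. Expected numbers out of 778:
  red: 778 × 9/16 = 437.625
  sandy: 778 × 6/16 = 291.75
  white: 778 × 1/16 = 48.625
χ² = Σ (O − E)² / E
  red: (437 − 437.625)² / 437.625 = 0.0009
  sandy: (294 − 291.75)² / 291.75 = 0.0174
  white: (47 − 48.625)² / 48.625 = 0.0543
χ² = 0.0009 + 0.0174 + 0.0543 = 0.0726 ≈ 0.073
Degrees of freedom = 3 − 1 = 2; critical value at α = 0.05 is 5.991.
Since 0.073 < 5.991, we fail to reject the null hypothesis — the data are consistent with the 9:6:1 ratio.

0.073; consistent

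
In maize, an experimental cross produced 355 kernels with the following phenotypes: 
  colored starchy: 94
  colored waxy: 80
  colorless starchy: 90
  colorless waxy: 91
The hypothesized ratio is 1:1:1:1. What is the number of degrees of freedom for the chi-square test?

A goodness-of-fit test with 4 phenotype classes has df = 4 − 1 = 3.

3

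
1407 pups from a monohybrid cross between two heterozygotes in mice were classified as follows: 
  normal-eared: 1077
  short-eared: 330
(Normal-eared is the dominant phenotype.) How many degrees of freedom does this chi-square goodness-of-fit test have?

For a monohybrid cross between heterozygotes with complete dominance, the expected phenotypic ratio is 3:1.
A goodness-of-fit test with 2 phenotype classes has df = 2 − 1 = 1.

1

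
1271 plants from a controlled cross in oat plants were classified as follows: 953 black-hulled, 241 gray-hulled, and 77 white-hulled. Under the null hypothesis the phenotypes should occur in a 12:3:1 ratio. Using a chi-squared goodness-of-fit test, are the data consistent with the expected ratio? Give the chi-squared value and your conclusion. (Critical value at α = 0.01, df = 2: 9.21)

Under the 12:3:1 hypothesis (Σ ratio = 16, N = 1271):
  black-hulled: 1271 × 12/16 = 953.25
  gray-hulled: 1271 × 3/16 = 238.3125
  white-hulled: 1271 × 1/16 = 79.4375
χ² = Σ (O − E)² / E
  black-hulled: (953 − 953.25)² / 953.25 = 0.0001
  gray-hulled: (241 − 238.3125)² / 238.3125 = 0.0303
  white-hulled: (77 − 79.4375)² / 79.4375 = 0.0748
χ² = 0.0001 + 0.0303 + 0.0748 = 0.1052 ≈ 0.105
Degrees of freedom = 3 − 1 = 2; critical value at α = 0.01 is 9.21.
Since 0.105 < 9.21, we fail to reject the null hypothesis — the data are consistent with the 12:3:1 ratio.

0.105; consistent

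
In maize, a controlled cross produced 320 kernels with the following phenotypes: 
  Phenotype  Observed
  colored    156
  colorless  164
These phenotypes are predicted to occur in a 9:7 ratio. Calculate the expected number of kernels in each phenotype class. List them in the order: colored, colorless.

Under the 9:7 hypothesis (Σ ratio = 16, N = 320):
  colored: 320 × 9/16 = 180
  colorless: 320 × 7/16 = 140

180, 140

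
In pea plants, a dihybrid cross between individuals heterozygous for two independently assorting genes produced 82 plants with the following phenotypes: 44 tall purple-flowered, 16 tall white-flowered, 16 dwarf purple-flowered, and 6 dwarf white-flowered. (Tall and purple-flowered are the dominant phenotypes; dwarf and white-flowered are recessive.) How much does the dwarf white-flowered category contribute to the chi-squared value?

A dihybrid F₂ with independent assortment and complete dominance at both loci gives a 9:3:3:1 phenotypic ratio.
Total ratio parts = 16. Expected numbers out of 82:
  tall purple-flowered: 82 × 9/16 = 46.125
  tall white-flowered: 82 × 3/16 = 15.375
  dwarf purple-flowered: 82 × 3/16 = 15.375
  dwarf white-flowered: 82 × 1/16 = 5.125
Contribution of dwarf white-flowered: (6 − 5.125)² / 5.125 = 0.1494

0.149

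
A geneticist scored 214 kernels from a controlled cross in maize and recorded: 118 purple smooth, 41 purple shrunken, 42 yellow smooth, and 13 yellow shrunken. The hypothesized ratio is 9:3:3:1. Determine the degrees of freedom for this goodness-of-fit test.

3

A goodness-of-fit test with 4 phenotype classes has df = 4 − 1 = 3.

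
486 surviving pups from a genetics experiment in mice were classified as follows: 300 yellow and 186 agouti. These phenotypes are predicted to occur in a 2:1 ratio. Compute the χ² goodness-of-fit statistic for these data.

Expected counts for N = 486 under a 2:1 ratio (total parts = 3):
  yellow: 486 × 2/3 = 324
  agouti: 486 × 1/3 = 162
χ² = Σ (O − E)² / E
  yellow: (300 − 324)² / 324 = 1.7778
  agouti: (186 − 162)² / 162 = 3.5556
χ² = 1.7778 + 3.5556 = 5.3334 ≈ 5.333

5.333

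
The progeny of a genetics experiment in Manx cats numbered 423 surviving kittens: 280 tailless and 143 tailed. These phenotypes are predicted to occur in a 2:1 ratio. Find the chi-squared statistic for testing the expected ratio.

Expected counts for N = 423 under a 2:1 ratio (total parts = 3):
  tailless: 423 × 2/3 = 282
  tailed: 423 × 1/3 = 141
χ² = Σ (O − E)² / E
  tailless: (280 − 282)² / 282 = 0.0142
  tailed: (143 − 141)² / 141 = 0.0284
χ² = 0.0142 + 0.0284 = 0.0426 ≈ 0.043

0.043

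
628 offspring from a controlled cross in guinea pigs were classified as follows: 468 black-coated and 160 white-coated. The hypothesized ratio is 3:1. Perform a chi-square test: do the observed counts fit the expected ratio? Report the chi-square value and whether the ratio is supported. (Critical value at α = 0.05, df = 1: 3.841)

0.076; consistent

Expected counts for N = 628 under a 3:1 ratio (total parts = 4):
  black-coated: 628 × 3/4 = 471
  white-coated: 628 × 1/4 = 157
χ² = Σ (O − E)² / E
  black-coated: (468 − 471)² / 471 = 0.0191
  white-coated: (160 − 157)² / 157 = 0.0573
χ² = 0.0191 + 0.0573 = 0.0764 ≈ 0.076
Degrees of freedom = 2 − 1 = 1; critical value at α = 0.05 is 3.841.
Since 0.076 < 3.841, we fail to reject the null hypothesis — the data are consistent with the 3:1 ratio.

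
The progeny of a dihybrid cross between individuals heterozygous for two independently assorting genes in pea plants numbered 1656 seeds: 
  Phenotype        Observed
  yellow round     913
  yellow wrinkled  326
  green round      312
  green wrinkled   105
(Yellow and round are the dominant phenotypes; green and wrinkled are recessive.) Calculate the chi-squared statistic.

1.170

A dihybrid F₂ with independent assortment and complete dominance at both loci gives a 9:3:3:1 phenotypic ratio.
Under the 9:3:3:1 hypothesis (Σ ratio = 16, N = 1656):
  yellow round: 1656 × 9/16 = 931.5
  yellow wrinkled: 1656 × 3/16 = 310.5
  green round: 1656 × 3/16 = 310.5
  green wrinkled: 1656 × 1/16 = 103.5
χ² = Σ (O − E)² / E
  yellow round: (913 − 931.5)² / 931.5 = 0.3674
  yellow wrinkled: (326 − 310.5)² / 310.5 = 0.7738
  green round: (312 − 310.5)² / 310.5 = 0.0072
  green wrinkled: (105 − 103.5)² / 103.5 = 0.0217
χ² = 0.3674 + 0.7738 + 0.0072 + 0.0217 = 1.1701 ≈ 1.170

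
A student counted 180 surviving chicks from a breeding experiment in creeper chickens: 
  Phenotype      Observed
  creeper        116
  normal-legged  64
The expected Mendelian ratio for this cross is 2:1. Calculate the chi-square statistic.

0.400

Expected counts for N = 180 under a 2:1 ratio (total parts = 3):
  creeper: 180 × 2/3 = 120
  normal-legged: 180 × 1/3 = 60
χ² = Σ (O − E)² / E
  creeper: (116 − 120)² / 120 = 0.1333
  normal-legged: (64 − 60)² / 60 = 0.2667
χ² = 0.1333 + 0.2667 = 0.400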